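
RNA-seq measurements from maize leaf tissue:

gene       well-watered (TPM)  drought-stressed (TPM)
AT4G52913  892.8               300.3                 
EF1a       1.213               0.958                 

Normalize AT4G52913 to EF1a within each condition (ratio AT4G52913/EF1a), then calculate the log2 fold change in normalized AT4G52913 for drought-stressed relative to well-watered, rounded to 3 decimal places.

AT4G52913/EF1a (well-watered) = 892.8 / 1.213 = 736.03
AT4G52913/EF1a (drought-stressed) = 300.3 / 0.958 = 313.47
Fold change = 313.47 / 736.03 = 0.4259
log2(0.4259) = -1.2315

-1.231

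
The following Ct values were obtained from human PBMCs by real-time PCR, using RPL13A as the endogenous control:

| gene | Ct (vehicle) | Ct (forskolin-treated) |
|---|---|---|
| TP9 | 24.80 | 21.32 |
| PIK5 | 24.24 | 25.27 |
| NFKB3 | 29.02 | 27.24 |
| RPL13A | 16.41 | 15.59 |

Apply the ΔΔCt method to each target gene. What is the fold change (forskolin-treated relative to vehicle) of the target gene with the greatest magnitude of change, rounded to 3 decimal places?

6.320

TP9: ΔΔCt = (21.32−15.59) − (24.80−16.41) = 5.73 − 8.39 = -2.66; fold change = 2^2.66 = 6.320
PIK5: ΔΔCt = (25.27−15.59) − (24.24−16.41) = 9.68 − 7.83 = 1.85; fold change = 2^-1.85 = 0.277
NFKB3: ΔΔCt = (27.24−15.59) − (29.02−16.41) = 11.65 − 12.61 = -0.96; fold change = 2^0.96 = 1.945
TP9 has the largest |ΔΔCt| = 2.66.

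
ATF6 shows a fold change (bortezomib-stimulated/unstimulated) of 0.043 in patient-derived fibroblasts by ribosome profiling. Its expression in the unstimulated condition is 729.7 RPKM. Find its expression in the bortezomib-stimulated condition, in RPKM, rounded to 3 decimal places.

bortezomib-stimulated expression = 729.7 × 0.043 = 31.377

31.377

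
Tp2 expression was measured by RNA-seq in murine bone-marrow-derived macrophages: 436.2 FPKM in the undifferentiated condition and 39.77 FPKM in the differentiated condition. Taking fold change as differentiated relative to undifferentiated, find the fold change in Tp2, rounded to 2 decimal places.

0.09

Fold change = 39.77 / 436.2 = 0.091
Tp2 is downregulated.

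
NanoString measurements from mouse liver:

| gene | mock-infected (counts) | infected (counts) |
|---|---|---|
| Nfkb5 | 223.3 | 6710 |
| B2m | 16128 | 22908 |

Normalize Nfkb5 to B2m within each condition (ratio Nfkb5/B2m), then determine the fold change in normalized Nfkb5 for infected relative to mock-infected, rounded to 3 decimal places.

Nfkb5/B2m (mock-infected) = 223.3 / 16128 = 0.013845
Nfkb5/B2m (infected) = 6710 / 22908 = 0.29291
Fold change = 0.29291 / 0.013845 = 21.1557

21.156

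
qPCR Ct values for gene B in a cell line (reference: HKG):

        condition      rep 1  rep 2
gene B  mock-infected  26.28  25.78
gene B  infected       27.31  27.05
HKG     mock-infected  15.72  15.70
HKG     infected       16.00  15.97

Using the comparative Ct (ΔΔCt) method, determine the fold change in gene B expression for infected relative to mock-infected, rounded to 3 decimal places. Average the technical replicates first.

Mean Ct: gene B mock-infected 26.030; gene B infected 27.180; HKG mock-infected 15.710; HKG infected 15.985
ΔCt(mock-infected) = 26.030 − 15.710 = 10.320
ΔCt(infected) = 27.180 − 15.985 = 11.195
ΔΔCt = 11.195 − 10.320 = 0.875
Fold change = 2^(−0.875) = 0.5453

0.545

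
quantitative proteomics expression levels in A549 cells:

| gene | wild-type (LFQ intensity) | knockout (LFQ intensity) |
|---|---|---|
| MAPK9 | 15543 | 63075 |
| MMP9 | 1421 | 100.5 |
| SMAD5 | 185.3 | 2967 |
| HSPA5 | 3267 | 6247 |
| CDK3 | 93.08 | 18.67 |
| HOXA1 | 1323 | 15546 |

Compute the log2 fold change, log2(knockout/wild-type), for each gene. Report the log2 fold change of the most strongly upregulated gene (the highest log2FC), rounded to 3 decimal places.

log2(63075/15543) = 2.021  (MAPK9)
log2(100.5/1421) = -3.822  (MMP9)
log2(2967/185.3) = 4.001  (SMAD5)
log2(6247/3267) = 0.935  (HSPA5)
log2(18.67/93.08) = -2.318  (CDK3)
log2(15546/1323) = 3.555  (HOXA1)
SMAD5 is most strongly upregulated.

4.001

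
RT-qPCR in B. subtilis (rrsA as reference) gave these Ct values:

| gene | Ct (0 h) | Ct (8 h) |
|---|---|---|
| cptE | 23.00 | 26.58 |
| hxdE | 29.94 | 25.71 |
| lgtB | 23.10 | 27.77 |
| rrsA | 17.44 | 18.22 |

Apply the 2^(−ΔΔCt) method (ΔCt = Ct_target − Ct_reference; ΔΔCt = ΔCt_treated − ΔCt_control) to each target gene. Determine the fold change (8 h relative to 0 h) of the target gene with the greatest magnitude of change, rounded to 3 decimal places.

32.223

cptE: ΔΔCt = (26.58−18.22) − (23.00−17.44) = 8.36 − 5.56 = 2.80; fold change = 2^-2.80 = 0.144
hxdE: ΔΔCt = (25.71−18.22) − (29.94−17.44) = 7.49 − 12.50 = -5.01; fold change = 2^5.01 = 32.223
lgtB: ΔΔCt = (27.77−18.22) − (23.10−17.44) = 9.55 − 5.66 = 3.89; fold change = 2^-3.89 = 0.067
hxdE has the largest |ΔΔCt| = 5.01.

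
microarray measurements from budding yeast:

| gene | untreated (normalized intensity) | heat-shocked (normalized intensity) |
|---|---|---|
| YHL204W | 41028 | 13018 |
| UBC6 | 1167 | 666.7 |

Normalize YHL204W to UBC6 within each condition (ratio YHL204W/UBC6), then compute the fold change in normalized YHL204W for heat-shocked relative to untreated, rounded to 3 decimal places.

0.555

YHL204W/UBC6 (untreated) = 41028 / 1167 = 35.157
YHL204W/UBC6 (heat-shocked) = 13018 / 666.7 = 19.526
Fold change = 19.526 / 35.157 = 0.5554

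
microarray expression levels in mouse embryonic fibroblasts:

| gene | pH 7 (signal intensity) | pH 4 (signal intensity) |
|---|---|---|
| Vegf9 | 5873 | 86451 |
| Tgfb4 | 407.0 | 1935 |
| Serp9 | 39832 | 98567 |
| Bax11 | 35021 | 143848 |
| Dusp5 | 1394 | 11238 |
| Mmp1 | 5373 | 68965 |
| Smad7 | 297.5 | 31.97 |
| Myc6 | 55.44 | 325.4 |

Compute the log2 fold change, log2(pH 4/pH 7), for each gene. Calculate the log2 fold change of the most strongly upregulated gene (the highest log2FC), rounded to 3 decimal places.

3.880

log2(86451/5873) = 3.880  (Vegf9)
log2(1935/407.0) = 2.249  (Tgfb4)
log2(98567/39832) = 1.307  (Serp9)
log2(143848/35021) = 2.038  (Bax11)
log2(11238/1394) = 3.011  (Dusp5)
log2(68965/5373) = 3.682  (Mmp1)
log2(31.97/297.5) = -3.218  (Smad7)
log2(325.4/55.44) = 2.553  (Myc6)
Vegf9 is most strongly upregulated.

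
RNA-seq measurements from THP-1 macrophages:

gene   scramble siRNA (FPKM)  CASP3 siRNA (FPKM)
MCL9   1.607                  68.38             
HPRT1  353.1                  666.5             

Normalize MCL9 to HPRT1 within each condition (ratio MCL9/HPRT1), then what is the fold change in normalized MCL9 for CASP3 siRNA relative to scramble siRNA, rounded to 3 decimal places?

MCL9/HPRT1 (scramble siRNA) = 1.607 / 353.1 = 0.0045511
MCL9/HPRT1 (CASP3 siRNA) = 68.38 / 666.5 = 0.1026
Fold change = 0.1026 / 0.0045511 = 22.5430

22.543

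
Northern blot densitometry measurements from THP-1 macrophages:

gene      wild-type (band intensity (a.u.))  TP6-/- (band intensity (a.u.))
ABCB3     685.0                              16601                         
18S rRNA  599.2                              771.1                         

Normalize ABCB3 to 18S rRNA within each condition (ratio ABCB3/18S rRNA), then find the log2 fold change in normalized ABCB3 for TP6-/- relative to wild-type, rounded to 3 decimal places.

ABCB3/18S rRNA (wild-type) = 685.0 / 599.2 = 1.1432
ABCB3/18S rRNA (TP6-/-) = 16601 / 771.1 = 21.529
Fold change = 21.529 / 1.1432 = 18.8324
log2(18.8324) = 4.2351

4.235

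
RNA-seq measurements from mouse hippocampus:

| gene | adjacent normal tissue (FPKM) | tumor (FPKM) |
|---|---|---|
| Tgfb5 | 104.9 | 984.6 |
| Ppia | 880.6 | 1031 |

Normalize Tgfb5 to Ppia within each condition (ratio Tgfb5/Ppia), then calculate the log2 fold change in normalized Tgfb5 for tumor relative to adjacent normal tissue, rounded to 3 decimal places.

3.003

Tgfb5/Ppia (adjacent normal tissue) = 104.9 / 880.6 = 0.11912
Tgfb5/Ppia (tumor) = 984.6 / 1031 = 0.955
Fold change = 0.955 / 0.11912 = 8.0169
log2(8.0169) = 3.0030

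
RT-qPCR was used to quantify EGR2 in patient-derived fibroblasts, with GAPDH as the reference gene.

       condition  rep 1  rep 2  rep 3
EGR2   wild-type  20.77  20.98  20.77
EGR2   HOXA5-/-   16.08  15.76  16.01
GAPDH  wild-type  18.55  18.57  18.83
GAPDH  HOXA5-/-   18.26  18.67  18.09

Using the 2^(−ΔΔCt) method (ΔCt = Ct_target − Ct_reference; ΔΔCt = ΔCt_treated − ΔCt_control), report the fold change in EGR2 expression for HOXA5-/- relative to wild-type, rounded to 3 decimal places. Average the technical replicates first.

23.918

Mean Ct: EGR2 wild-type 20.840; EGR2 HOXA5-/- 15.950; GAPDH wild-type 18.650; GAPDH HOXA5-/- 18.340
ΔCt(wild-type) = 20.840 − 18.650 = 2.190
ΔCt(HOXA5-/-) = 15.950 − 18.340 = -2.390
ΔΔCt = -2.390 − 2.190 = -4.580
Fold change = 2^(−(-4.580)) = 2^4.580 = 23.9176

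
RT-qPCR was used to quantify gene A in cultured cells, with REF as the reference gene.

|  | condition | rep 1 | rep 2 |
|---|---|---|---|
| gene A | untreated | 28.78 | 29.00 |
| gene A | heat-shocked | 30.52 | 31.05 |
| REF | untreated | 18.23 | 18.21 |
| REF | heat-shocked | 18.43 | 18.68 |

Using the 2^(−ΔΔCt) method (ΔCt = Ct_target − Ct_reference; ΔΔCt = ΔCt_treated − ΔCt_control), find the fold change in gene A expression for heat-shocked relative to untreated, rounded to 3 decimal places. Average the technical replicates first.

Mean Ct: gene A untreated 28.890; gene A heat-shocked 30.785; REF untreated 18.220; REF heat-shocked 18.555
ΔCt(untreated) = 28.890 − 18.220 = 10.670
ΔCt(heat-shocked) = 30.785 − 18.555 = 12.230
ΔΔCt = 12.230 − 10.670 = 1.560
Fold change = 2^(−1.560) = 0.3392

0.339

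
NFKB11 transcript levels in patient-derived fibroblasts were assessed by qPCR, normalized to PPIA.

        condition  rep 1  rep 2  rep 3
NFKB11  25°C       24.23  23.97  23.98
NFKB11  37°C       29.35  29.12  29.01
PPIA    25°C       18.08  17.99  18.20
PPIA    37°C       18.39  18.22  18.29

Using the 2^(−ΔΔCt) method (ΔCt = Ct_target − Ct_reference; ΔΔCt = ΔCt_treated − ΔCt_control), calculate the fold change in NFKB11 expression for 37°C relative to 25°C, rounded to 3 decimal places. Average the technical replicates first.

0.034

Mean Ct: NFKB11 25°C 24.060; NFKB11 37°C 29.160; PPIA 25°C 18.090; PPIA 37°C 18.300
ΔCt(25°C) = 24.060 − 18.090 = 5.970
ΔCt(37°C) = 29.160 − 18.300 = 10.860
ΔΔCt = 10.860 − 5.970 = 4.890
Fold change = 2^(−4.890) = 0.0337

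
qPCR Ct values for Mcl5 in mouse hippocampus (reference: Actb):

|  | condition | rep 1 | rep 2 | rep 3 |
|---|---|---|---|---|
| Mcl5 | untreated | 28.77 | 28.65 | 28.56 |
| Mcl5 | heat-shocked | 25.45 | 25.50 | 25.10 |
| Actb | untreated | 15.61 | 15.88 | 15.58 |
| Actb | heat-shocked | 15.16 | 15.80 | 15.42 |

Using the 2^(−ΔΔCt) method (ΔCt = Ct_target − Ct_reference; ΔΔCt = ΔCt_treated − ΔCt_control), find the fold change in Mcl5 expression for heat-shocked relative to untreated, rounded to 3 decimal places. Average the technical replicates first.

8.456

Mean Ct: Mcl5 untreated 28.660; Mcl5 heat-shocked 25.350; Actb untreated 15.690; Actb heat-shocked 15.460
ΔCt(untreated) = 28.660 − 15.690 = 12.970
ΔCt(heat-shocked) = 25.350 − 15.460 = 9.890
ΔΔCt = 9.890 − 12.970 = -3.080
Fold change = 2^(−(-3.080)) = 2^3.080 = 8.4561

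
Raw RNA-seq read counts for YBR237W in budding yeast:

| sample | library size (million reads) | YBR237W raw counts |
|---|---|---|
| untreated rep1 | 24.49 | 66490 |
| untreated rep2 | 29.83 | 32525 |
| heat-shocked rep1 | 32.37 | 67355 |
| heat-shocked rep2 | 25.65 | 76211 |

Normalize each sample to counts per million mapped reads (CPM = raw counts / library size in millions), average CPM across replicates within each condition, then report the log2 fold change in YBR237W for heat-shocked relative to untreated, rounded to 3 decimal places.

CPM(untreated rep1) = 66490 / 24.49 = 2714.9857
CPM(untreated rep2) = 32525 / 29.83 = 1090.3453
CPM(heat-shocked rep1) = 67355 / 32.37 = 2080.7847
CPM(heat-shocked rep2) = 76211 / 25.65 = 2971.1891
mean CPM(untreated) = 1902.6655; mean CPM(heat-shocked) = 2525.9869
Fold change = 2525.9869 / 1902.6655 = 1.32760
log2(1.32760) = 0.4088

0.409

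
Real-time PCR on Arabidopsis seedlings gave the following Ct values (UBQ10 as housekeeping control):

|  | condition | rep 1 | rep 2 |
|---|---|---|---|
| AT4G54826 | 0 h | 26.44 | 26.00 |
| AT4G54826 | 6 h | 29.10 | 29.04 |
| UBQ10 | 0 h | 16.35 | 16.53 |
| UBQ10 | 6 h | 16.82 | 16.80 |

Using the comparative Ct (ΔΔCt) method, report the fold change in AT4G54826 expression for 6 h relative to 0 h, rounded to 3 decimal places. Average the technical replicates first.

Mean Ct: AT4G54826 0 h 26.220; AT4G54826 6 h 29.070; UBQ10 0 h 16.440; UBQ10 6 h 16.810
ΔCt(0 h) = 26.220 − 16.440 = 9.780
ΔCt(6 h) = 29.070 − 16.810 = 12.260
ΔΔCt = 12.260 − 9.780 = 2.480
Fold change = 2^(−2.480) = 0.1792

0.179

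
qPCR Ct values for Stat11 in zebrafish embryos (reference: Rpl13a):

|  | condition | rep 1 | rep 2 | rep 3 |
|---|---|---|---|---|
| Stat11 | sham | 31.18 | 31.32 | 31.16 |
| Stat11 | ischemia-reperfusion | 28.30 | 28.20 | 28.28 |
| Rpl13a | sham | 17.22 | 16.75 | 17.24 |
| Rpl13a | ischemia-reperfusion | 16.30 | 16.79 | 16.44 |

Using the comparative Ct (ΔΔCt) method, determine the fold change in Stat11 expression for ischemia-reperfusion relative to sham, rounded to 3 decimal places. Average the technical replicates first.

Mean Ct: Stat11 sham 31.220; Stat11 ischemia-reperfusion 28.260; Rpl13a sham 17.070; Rpl13a ischemia-reperfusion 16.510
ΔCt(sham) = 31.220 − 17.070 = 14.150
ΔCt(ischemia-reperfusion) = 28.260 − 16.510 = 11.750
ΔΔCt = 11.750 − 14.150 = -2.400
Fold change = 2^(−(-2.400)) = 2^2.400 = 5.2780

5.278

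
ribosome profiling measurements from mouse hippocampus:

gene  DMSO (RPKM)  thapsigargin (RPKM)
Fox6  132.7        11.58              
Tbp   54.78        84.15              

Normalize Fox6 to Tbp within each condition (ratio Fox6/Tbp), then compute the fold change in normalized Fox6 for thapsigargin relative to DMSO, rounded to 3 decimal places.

0.057

Fox6/Tbp (DMSO) = 132.7 / 54.78 = 2.4224
Fox6/Tbp (thapsigargin) = 11.58 / 84.15 = 0.13761
Fold change = 0.13761 / 2.4224 = 0.0568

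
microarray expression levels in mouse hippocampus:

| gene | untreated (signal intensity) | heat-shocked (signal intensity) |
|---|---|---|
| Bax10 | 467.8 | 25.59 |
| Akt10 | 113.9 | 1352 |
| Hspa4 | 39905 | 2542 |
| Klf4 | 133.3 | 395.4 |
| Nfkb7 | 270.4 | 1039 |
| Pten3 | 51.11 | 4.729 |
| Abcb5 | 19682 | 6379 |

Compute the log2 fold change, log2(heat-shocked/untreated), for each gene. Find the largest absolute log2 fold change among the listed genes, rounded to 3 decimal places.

log2(25.59/467.8) = -4.192  (Bax10)
log2(1352/113.9) = 3.569  (Akt10)
log2(2542/39905) = -3.973  (Hspa4)
log2(395.4/133.3) = 1.569  (Klf4)
log2(1039/270.4) = 1.942  (Nfkb7)
log2(4.729/51.11) = -3.434  (Pten3)
log2(6379/19682) = -1.625  (Abcb5)
The largest magnitude belongs to Bax10.

4.192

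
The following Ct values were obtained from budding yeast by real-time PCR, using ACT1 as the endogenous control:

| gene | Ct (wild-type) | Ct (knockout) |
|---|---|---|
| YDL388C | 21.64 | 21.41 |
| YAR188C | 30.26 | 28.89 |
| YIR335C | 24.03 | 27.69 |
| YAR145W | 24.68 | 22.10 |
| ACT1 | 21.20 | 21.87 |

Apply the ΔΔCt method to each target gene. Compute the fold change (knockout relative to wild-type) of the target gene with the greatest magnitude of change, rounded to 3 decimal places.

YDL388C: ΔΔCt = (21.41−21.87) − (21.64−21.20) = -0.46 − 0.44 = -0.90; fold change = 2^0.90 = 1.866
YAR188C: ΔΔCt = (28.89−21.87) − (30.26−21.20) = 7.02 − 9.06 = -2.04; fold change = 2^2.04 = 4.112
YIR335C: ΔΔCt = (27.69−21.87) − (24.03−21.20) = 5.82 − 2.83 = 2.99; fold change = 2^-2.99 = 0.126
YAR145W: ΔΔCt = (22.10−21.87) − (24.68−21.20) = 0.23 − 3.48 = -3.25; fold change = 2^3.25 = 9.514
YAR145W has the largest |ΔΔCt| = 3.25.

9.514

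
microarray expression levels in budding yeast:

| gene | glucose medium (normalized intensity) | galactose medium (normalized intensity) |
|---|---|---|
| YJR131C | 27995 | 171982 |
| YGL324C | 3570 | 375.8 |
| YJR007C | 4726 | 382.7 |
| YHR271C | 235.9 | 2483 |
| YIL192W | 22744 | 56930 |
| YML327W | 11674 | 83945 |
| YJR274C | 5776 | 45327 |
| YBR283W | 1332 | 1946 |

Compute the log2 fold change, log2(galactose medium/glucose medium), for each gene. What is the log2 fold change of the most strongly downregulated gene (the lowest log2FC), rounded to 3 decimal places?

log2(171982/27995) = 2.619  (YJR131C)
log2(375.8/3570) = -3.248  (YGL324C)
log2(382.7/4726) = -3.626  (YJR007C)
log2(2483/235.9) = 3.396  (YHR271C)
log2(56930/22744) = 1.324  (YIL192W)
log2(83945/11674) = 2.846  (YML327W)
log2(45327/5776) = 2.972  (YJR274C)
log2(1946/1332) = 0.547  (YBR283W)
YJR007C is most strongly downregulated.

-3.626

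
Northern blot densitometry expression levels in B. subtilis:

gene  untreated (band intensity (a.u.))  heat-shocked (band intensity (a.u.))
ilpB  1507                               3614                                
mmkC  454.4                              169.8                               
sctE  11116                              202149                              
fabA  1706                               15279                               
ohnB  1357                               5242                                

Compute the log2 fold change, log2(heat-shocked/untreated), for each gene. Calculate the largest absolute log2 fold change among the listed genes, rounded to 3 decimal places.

4.185

log2(3614/1507) = 1.262  (ilpB)
log2(169.8/454.4) = -1.420  (mmkC)
log2(202149/11116) = 4.185  (sctE)
log2(15279/1706) = 3.163  (fabA)
log2(5242/1357) = 1.950  (ohnB)
The largest magnitude belongs to sctE.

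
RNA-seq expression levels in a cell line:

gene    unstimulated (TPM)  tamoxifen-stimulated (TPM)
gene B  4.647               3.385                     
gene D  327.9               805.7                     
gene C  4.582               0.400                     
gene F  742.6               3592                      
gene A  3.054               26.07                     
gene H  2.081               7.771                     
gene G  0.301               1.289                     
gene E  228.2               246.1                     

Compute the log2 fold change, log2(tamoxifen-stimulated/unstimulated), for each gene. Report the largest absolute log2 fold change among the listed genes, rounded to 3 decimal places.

3.518

log2(3.385/4.647) = -0.457  (gene B)
log2(805.7/327.9) = 1.297  (gene D)
log2(0.400/4.582) = -3.518  (gene C)
log2(3592/742.6) = 2.274  (gene F)
log2(26.07/3.054) = 3.094  (gene A)
log2(7.771/2.081) = 1.901  (gene H)
log2(1.289/0.301) = 2.098  (gene G)
log2(246.1/228.2) = 0.109  (gene E)
The largest magnitude belongs to gene C.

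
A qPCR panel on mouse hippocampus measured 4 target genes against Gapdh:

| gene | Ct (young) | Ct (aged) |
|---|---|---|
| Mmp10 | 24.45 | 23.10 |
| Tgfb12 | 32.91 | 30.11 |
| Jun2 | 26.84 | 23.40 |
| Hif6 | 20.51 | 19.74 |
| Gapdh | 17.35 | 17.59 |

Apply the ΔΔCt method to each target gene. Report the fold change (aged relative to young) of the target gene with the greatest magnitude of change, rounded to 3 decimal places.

12.817

Mmp10: ΔΔCt = (23.10−17.59) − (24.45−17.35) = 5.51 − 7.10 = -1.59; fold change = 2^1.59 = 3.010
Tgfb12: ΔΔCt = (30.11−17.59) − (32.91−17.35) = 12.52 − 15.56 = -3.04; fold change = 2^3.04 = 8.225
Jun2: ΔΔCt = (23.40−17.59) − (26.84−17.35) = 5.81 − 9.49 = -3.68; fold change = 2^3.68 = 12.817
Hif6: ΔΔCt = (19.74−17.59) − (20.51−17.35) = 2.15 − 3.16 = -1.01; fold change = 2^1.01 = 2.014
Jun2 has the largest |ΔΔCt| = 3.68.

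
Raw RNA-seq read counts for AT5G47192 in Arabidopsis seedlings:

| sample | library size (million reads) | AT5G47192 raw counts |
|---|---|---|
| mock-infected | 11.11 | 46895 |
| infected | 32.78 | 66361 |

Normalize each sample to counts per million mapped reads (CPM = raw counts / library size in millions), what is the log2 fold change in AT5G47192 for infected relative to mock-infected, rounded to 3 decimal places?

-1.060

CPM(mock-infected) = 46895 / 11.11 = 4220.9721
CPM(infected) = 66361 / 32.78 = 2024.4356
Fold change = 2024.4356 / 4220.9721 = 0.47961
log2(0.47961) = -1.0601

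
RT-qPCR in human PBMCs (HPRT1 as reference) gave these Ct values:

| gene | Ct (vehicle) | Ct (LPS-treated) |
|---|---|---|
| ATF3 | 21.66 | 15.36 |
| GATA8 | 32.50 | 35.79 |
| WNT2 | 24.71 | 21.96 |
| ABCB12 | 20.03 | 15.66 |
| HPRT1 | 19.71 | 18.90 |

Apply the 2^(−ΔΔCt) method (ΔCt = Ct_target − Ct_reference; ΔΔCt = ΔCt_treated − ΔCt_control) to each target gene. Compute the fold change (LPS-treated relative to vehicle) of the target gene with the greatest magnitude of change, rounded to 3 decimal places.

ATF3: ΔΔCt = (15.36−18.90) − (21.66−19.71) = -3.54 − 1.95 = -5.49; fold change = 2^5.49 = 44.942
GATA8: ΔΔCt = (35.79−18.90) − (32.50−19.71) = 16.89 − 12.79 = 4.10; fold change = 2^-4.10 = 0.058
WNT2: ΔΔCt = (21.96−18.90) − (24.71−19.71) = 3.06 − 5.00 = -1.94; fold change = 2^1.94 = 3.837
ABCB12: ΔΔCt = (15.66−18.90) − (20.03−19.71) = -3.24 − 0.32 = -3.56; fold change = 2^3.56 = 11.794
ATF3 has the largest |ΔΔCt| = 5.49.

44.942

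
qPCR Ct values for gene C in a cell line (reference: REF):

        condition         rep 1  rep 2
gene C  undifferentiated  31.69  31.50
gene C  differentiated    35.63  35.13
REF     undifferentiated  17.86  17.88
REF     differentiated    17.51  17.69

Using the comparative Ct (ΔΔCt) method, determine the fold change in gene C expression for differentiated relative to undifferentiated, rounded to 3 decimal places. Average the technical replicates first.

Mean Ct: gene C undifferentiated 31.595; gene C differentiated 35.380; REF undifferentiated 17.870; REF differentiated 17.600
ΔCt(undifferentiated) = 31.595 − 17.870 = 13.725
ΔCt(differentiated) = 35.380 − 17.600 = 17.780
ΔΔCt = 17.780 − 13.725 = 4.055
Fold change = 2^(−4.055) = 0.0602

0.060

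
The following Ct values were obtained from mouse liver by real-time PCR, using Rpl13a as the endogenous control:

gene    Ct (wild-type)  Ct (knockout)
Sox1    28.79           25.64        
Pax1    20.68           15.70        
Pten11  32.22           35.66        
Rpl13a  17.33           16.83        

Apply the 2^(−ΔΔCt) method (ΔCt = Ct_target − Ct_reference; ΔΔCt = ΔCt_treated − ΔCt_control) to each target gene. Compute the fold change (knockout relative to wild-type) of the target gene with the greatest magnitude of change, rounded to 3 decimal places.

22.316

Sox1: ΔΔCt = (25.64−16.83) − (28.79−17.33) = 8.81 − 11.46 = -2.65; fold change = 2^2.65 = 6.277
Pax1: ΔΔCt = (15.70−16.83) − (20.68−17.33) = -1.13 − 3.35 = -4.48; fold change = 2^4.48 = 22.316
Pten11: ΔΔCt = (35.66−16.83) − (32.22−17.33) = 18.83 − 14.89 = 3.94; fold change = 2^-3.94 = 0.065
Pax1 has the largest |ΔΔCt| = 4.48.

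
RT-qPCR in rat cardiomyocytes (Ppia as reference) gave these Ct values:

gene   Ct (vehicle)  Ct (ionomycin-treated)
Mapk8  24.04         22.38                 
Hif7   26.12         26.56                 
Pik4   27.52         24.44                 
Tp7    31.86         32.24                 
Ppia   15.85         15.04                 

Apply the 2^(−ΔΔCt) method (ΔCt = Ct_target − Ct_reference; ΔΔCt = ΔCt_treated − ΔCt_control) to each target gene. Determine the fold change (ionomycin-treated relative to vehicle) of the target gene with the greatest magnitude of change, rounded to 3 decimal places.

4.823

Mapk8: ΔΔCt = (22.38−15.04) − (24.04−15.85) = 7.34 − 8.19 = -0.85; fold change = 2^0.85 = 1.803
Hif7: ΔΔCt = (26.56−15.04) − (26.12−15.85) = 11.52 − 10.27 = 1.25; fold change = 2^-1.25 = 0.420
Pik4: ΔΔCt = (24.44−15.04) − (27.52−15.85) = 9.40 − 11.67 = -2.27; fold change = 2^2.27 = 4.823
Tp7: ΔΔCt = (32.24−15.04) − (31.86−15.85) = 17.20 − 16.01 = 1.19; fold change = 2^-1.19 = 0.438
Pik4 has the largest |ΔΔCt| = 2.27.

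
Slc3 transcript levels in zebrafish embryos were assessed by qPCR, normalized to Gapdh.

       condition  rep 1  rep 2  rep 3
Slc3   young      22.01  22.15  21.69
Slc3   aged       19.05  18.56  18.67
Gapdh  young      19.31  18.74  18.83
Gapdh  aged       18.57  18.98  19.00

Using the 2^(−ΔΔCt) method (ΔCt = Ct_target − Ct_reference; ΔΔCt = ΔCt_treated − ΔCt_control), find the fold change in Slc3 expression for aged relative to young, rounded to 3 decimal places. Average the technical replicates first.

Mean Ct: Slc3 young 21.950; Slc3 aged 18.760; Gapdh young 18.960; Gapdh aged 18.850
ΔCt(young) = 21.950 − 18.960 = 2.990
ΔCt(aged) = 18.760 − 18.850 = -0.090
ΔΔCt = -0.090 − 2.990 = -3.080
Fold change = 2^(−(-3.080)) = 2^3.080 = 8.4561

8.456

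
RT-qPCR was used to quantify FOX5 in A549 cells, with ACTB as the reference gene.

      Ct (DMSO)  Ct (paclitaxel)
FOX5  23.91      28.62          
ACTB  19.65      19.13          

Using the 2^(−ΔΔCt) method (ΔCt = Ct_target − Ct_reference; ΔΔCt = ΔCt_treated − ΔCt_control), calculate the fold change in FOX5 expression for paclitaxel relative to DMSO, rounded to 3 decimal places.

ΔCt(DMSO) = 23.910 − 19.650 = 4.260
ΔCt(paclitaxel) = 28.620 − 19.130 = 9.490
ΔΔCt = 9.490 − 4.260 = 5.230
Fold change = 2^(−5.230) = 0.0266

0.027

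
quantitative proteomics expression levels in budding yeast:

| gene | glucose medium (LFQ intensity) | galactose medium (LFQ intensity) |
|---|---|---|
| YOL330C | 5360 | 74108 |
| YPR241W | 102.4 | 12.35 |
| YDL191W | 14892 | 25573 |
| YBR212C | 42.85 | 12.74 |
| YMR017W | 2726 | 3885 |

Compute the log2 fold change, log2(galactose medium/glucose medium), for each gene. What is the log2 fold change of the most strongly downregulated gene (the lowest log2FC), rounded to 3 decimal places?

log2(74108/5360) = 3.789  (YOL330C)
log2(12.35/102.4) = -3.052  (YPR241W)
log2(25573/14892) = 0.780  (YDL191W)
log2(12.74/42.85) = -1.750  (YBR212C)
log2(3885/2726) = 0.511  (YMR017W)
YPR241W is most strongly downregulated.

-3.052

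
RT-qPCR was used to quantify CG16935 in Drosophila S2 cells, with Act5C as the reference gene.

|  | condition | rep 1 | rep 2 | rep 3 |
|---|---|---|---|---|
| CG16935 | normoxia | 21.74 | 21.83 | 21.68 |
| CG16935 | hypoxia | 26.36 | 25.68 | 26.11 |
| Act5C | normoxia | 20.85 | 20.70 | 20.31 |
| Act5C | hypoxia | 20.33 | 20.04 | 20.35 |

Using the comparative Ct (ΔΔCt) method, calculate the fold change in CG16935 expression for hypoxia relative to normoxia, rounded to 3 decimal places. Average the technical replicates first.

Mean Ct: CG16935 normoxia 21.750; CG16935 hypoxia 26.050; Act5C normoxia 20.620; Act5C hypoxia 20.240
ΔCt(normoxia) = 21.750 − 20.620 = 1.130
ΔCt(hypoxia) = 26.050 − 20.240 = 5.810
ΔΔCt = 5.810 − 1.130 = 4.680
Fold change = 2^(−4.680) = 0.0390

0.039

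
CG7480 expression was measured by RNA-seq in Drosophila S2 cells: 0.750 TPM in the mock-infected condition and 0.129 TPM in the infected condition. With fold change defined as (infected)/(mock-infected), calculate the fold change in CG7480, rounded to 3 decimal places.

Fold change = 0.129 / 0.750 = 0.1720
CG7480 is downregulated.

0.172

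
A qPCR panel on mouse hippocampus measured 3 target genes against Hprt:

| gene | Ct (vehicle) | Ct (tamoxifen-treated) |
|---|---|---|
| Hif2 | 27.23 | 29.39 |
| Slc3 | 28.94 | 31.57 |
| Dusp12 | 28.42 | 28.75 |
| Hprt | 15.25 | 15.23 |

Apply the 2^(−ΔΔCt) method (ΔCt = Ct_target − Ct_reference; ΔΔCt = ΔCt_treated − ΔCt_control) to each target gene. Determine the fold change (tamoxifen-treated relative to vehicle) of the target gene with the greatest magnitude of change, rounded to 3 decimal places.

0.159

Hif2: ΔΔCt = (29.39−15.23) − (27.23−15.25) = 14.16 − 11.98 = 2.18; fold change = 2^-2.18 = 0.221
Slc3: ΔΔCt = (31.57−15.23) − (28.94−15.25) = 16.34 − 13.69 = 2.65; fold change = 2^-2.65 = 0.159
Dusp12: ΔΔCt = (28.75−15.23) − (28.42−15.25) = 13.52 − 13.17 = 0.35; fold change = 2^-0.35 = 0.785
Slc3 has the largest |ΔΔCt| = 2.65.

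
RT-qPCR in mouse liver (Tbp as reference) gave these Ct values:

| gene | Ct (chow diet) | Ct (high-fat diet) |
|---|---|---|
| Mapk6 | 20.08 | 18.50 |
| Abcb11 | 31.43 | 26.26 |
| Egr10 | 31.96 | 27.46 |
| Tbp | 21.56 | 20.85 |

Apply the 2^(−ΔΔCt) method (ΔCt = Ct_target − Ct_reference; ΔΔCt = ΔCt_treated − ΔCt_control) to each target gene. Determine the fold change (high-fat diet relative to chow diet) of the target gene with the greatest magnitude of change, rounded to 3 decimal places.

Mapk6: ΔΔCt = (18.50−20.85) − (20.08−21.56) = -2.35 − (-1.48) = -0.87; fold change = 2^0.87 = 1.828
Abcb11: ΔΔCt = (26.26−20.85) − (31.43−21.56) = 5.41 − 9.87 = -4.46; fold change = 2^4.46 = 22.009
Egr10: ΔΔCt = (27.46−20.85) − (31.96−21.56) = 6.61 − 10.40 = -3.79; fold change = 2^3.79 = 13.833
Abcb11 has the largest |ΔΔCt| = 4.46.

22.009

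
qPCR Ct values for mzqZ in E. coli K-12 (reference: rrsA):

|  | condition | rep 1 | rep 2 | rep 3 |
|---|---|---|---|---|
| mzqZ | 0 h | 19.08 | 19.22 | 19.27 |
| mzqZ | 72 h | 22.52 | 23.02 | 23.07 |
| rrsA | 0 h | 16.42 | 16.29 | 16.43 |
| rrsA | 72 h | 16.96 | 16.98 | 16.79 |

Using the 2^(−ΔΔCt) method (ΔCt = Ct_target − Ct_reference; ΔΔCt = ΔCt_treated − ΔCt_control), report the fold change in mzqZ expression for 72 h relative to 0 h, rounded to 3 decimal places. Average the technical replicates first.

Mean Ct: mzqZ 0 h 19.190; mzqZ 72 h 22.870; rrsA 0 h 16.380; rrsA 72 h 16.910
ΔCt(0 h) = 19.190 − 16.380 = 2.810
ΔCt(72 h) = 22.870 − 16.910 = 5.960
ΔΔCt = 5.960 − 2.810 = 3.150
Fold change = 2^(−3.150) = 0.1127

0.113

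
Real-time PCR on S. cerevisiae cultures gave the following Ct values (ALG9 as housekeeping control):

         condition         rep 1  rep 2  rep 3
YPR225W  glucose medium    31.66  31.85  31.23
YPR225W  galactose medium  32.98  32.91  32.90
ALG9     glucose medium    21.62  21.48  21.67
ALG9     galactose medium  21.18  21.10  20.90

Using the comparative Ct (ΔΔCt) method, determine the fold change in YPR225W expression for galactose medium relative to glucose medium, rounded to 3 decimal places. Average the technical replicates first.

0.272

Mean Ct: YPR225W glucose medium 31.580; YPR225W galactose medium 32.930; ALG9 glucose medium 21.590; ALG9 galactose medium 21.060
ΔCt(glucose medium) = 31.580 − 21.590 = 9.990
ΔCt(galactose medium) = 32.930 − 21.060 = 11.870
ΔΔCt = 11.870 − 9.990 = 1.880
Fold change = 2^(−1.880) = 0.2717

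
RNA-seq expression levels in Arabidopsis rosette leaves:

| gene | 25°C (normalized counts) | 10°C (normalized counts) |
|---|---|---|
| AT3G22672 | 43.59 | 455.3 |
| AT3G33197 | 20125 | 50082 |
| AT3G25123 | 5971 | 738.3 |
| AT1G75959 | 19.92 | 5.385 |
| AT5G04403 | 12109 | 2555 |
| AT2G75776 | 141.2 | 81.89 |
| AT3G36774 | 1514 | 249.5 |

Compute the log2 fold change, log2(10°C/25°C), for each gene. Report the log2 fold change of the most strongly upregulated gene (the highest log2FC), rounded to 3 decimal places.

log2(455.3/43.59) = 3.385  (AT3G22672)
log2(50082/20125) = 1.315  (AT3G33197)
log2(738.3/5971) = -3.016  (AT3G25123)
log2(5.385/19.92) = -1.887  (AT1G75959)
log2(2555/12109) = -2.245  (AT5G04403)
log2(81.89/141.2) = -0.786  (AT2G75776)
log2(249.5/1514) = -2.601  (AT3G36774)
AT3G22672 is most strongly upregulated.

3.385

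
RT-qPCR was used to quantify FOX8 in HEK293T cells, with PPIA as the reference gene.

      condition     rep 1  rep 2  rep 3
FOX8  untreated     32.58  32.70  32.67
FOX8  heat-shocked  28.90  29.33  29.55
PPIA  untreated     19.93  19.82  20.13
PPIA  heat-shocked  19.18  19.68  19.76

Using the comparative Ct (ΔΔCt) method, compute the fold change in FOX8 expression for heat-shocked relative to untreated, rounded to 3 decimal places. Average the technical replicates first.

7.835

Mean Ct: FOX8 untreated 32.650; FOX8 heat-shocked 29.260; PPIA untreated 19.960; PPIA heat-shocked 19.540
ΔCt(untreated) = 32.650 − 19.960 = 12.690
ΔCt(heat-shocked) = 29.260 − 19.540 = 9.720
ΔΔCt = 9.720 − 12.690 = -2.970
Fold change = 2^(−(-2.970)) = 2^2.970 = 7.8354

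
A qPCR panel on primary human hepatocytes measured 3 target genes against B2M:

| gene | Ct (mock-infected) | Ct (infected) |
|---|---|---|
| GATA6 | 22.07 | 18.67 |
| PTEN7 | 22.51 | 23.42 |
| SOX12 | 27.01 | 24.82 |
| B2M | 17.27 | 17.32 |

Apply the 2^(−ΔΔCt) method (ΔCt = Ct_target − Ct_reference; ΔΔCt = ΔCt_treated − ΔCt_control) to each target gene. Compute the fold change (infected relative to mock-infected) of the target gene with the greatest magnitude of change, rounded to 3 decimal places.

10.928

GATA6: ΔΔCt = (18.67−17.32) − (22.07−17.27) = 1.35 − 4.80 = -3.45; fold change = 2^3.45 = 10.928
PTEN7: ΔΔCt = (23.42−17.32) − (22.51−17.27) = 6.10 − 5.24 = 0.86; fold change = 2^-0.86 = 0.551
SOX12: ΔΔCt = (24.82−17.32) − (27.01−17.27) = 7.50 − 9.74 = -2.24; fold change = 2^2.24 = 4.724
GATA6 has the largest |ΔΔCt| = 3.45.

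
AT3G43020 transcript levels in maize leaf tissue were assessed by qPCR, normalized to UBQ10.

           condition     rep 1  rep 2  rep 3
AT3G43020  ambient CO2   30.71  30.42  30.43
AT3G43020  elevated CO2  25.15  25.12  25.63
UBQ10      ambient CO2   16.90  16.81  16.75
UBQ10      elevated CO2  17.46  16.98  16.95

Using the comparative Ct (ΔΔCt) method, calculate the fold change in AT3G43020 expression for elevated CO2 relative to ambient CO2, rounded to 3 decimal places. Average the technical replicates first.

46.206

Mean Ct: AT3G43020 ambient CO2 30.520; AT3G43020 elevated CO2 25.300; UBQ10 ambient CO2 16.820; UBQ10 elevated CO2 17.130
ΔCt(ambient CO2) = 30.520 − 16.820 = 13.700
ΔCt(elevated CO2) = 25.300 − 17.130 = 8.170
ΔΔCt = 8.170 − 13.700 = -5.530
Fold change = 2^(−(-5.530)) = 2^5.530 = 46.2057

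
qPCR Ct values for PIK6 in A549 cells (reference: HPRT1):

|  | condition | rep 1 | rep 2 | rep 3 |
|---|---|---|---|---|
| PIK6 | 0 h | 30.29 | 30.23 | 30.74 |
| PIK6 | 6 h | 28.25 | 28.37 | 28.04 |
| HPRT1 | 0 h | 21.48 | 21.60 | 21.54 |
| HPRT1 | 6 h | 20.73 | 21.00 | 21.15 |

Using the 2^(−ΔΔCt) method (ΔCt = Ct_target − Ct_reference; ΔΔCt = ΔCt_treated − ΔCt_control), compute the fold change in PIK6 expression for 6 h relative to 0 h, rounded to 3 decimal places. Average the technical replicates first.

3.074

Mean Ct: PIK6 0 h 30.420; PIK6 6 h 28.220; HPRT1 0 h 21.540; HPRT1 6 h 20.960
ΔCt(0 h) = 30.420 − 21.540 = 8.880
ΔCt(6 h) = 28.220 − 20.960 = 7.260
ΔΔCt = 7.260 − 8.880 = -1.620
Fold change = 2^(−(-1.620)) = 2^1.620 = 3.0738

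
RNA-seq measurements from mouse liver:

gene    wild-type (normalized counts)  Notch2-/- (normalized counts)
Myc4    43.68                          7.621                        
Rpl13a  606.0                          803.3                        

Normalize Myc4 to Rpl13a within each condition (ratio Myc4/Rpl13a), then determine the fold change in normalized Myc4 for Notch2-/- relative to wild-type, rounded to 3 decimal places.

0.132

Myc4/Rpl13a (wild-type) = 43.68 / 606.0 = 0.072079
Myc4/Rpl13a (Notch2-/-) = 7.621 / 803.3 = 0.0094871
Fold change = 0.0094871 / 0.072079 = 0.1316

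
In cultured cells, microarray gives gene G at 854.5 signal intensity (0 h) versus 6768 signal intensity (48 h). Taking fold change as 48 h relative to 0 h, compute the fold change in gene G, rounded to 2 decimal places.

Fold change = 6768 / 854.5 = 7.920
gene G is upregulated.

7.92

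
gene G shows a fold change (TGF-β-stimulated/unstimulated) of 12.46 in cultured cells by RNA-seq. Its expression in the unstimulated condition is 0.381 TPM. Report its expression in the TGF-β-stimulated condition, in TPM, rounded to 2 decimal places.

TGF-β-stimulated expression = 0.381 × 12.46 = 4.75

4.75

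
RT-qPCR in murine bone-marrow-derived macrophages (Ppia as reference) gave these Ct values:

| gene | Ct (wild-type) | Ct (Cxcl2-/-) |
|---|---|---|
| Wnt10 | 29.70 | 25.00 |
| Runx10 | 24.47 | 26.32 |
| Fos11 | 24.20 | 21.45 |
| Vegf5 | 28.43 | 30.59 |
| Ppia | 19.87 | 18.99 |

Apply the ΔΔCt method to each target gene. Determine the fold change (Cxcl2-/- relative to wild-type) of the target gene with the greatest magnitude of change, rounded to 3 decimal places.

14.123

Wnt10: ΔΔCt = (25.00−18.99) − (29.70−19.87) = 6.01 − 9.83 = -3.82; fold change = 2^3.82 = 14.123
Runx10: ΔΔCt = (26.32−18.99) − (24.47−19.87) = 7.33 − 4.60 = 2.73; fold change = 2^-2.73 = 0.151
Fos11: ΔΔCt = (21.45−18.99) − (24.20−19.87) = 2.46 − 4.33 = -1.87; fold change = 2^1.87 = 3.655
Vegf5: ΔΔCt = (30.59−18.99) − (28.43−19.87) = 11.60 − 8.56 = 3.04; fold change = 2^-3.04 = 0.122
Wnt10 has the largest |ΔΔCt| = 3.82.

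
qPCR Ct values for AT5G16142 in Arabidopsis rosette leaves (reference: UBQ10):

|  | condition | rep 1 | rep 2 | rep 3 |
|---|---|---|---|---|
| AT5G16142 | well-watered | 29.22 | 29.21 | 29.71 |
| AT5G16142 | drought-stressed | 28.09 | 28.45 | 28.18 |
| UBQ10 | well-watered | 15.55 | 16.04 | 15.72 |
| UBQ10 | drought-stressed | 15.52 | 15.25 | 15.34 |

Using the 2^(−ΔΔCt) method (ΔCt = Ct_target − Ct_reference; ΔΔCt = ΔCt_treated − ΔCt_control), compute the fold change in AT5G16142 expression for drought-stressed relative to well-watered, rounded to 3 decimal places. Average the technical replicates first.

1.670

Mean Ct: AT5G16142 well-watered 29.380; AT5G16142 drought-stressed 28.240; UBQ10 well-watered 15.770; UBQ10 drought-stressed 15.370
ΔCt(well-watered) = 29.380 − 15.770 = 13.610
ΔCt(drought-stressed) = 28.240 − 15.370 = 12.870
ΔΔCt = 12.870 − 13.610 = -0.740
Fold change = 2^(−(-0.740)) = 2^0.740 = 1.6702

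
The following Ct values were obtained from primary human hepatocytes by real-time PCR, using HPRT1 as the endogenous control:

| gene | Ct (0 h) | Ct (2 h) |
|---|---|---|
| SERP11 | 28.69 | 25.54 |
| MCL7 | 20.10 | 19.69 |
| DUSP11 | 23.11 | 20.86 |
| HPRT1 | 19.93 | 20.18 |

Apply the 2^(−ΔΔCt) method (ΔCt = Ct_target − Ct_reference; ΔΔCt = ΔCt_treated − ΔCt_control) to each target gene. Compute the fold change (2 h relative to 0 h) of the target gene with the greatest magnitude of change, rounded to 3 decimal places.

SERP11: ΔΔCt = (25.54−20.18) − (28.69−19.93) = 5.36 − 8.76 = -3.40; fold change = 2^3.40 = 10.556
MCL7: ΔΔCt = (19.69−20.18) − (20.10−19.93) = -0.49 − 0.17 = -0.66; fold change = 2^0.66 = 1.580
DUSP11: ΔΔCt = (20.86−20.18) − (23.11−19.93) = 0.68 − 3.18 = -2.50; fold change = 2^2.50 = 5.657
SERP11 has the largest |ΔΔCt| = 3.40.

10.556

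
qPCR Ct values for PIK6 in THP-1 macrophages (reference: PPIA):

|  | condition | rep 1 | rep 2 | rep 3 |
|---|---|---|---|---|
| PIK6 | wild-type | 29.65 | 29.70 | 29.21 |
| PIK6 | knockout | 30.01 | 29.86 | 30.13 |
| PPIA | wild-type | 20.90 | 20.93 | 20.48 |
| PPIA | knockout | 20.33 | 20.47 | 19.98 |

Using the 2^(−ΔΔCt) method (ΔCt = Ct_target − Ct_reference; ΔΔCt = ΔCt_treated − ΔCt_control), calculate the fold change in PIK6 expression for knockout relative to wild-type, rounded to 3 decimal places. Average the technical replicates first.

Mean Ct: PIK6 wild-type 29.520; PIK6 knockout 30.000; PPIA wild-type 20.770; PPIA knockout 20.260
ΔCt(wild-type) = 29.520 − 20.770 = 8.750
ΔCt(knockout) = 30.000 − 20.260 = 9.740
ΔΔCt = 9.740 − 8.750 = 0.990
Fold change = 2^(−0.990) = 0.5035

0.503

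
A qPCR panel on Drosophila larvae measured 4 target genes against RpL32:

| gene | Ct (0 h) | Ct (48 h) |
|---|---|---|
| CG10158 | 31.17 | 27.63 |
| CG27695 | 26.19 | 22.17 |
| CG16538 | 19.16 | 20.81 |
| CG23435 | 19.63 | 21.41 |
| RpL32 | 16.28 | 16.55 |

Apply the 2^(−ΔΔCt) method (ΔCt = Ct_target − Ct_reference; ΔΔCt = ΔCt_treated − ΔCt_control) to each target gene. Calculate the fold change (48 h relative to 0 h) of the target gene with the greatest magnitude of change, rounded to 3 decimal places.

19.562

CG10158: ΔΔCt = (27.63−16.55) − (31.17−16.28) = 11.08 − 14.89 = -3.81; fold change = 2^3.81 = 14.026
CG27695: ΔΔCt = (22.17−16.55) − (26.19−16.28) = 5.62 − 9.91 = -4.29; fold change = 2^4.29 = 19.562
CG16538: ΔΔCt = (20.81−16.55) − (19.16−16.28) = 4.26 − 2.88 = 1.38; fold change = 2^-1.38 = 0.384
CG23435: ΔΔCt = (21.41−16.55) − (19.63−16.28) = 4.86 − 3.35 = 1.51; fold change = 2^-1.51 = 0.351
CG27695 has the largest |ΔΔCt| = 4.29.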